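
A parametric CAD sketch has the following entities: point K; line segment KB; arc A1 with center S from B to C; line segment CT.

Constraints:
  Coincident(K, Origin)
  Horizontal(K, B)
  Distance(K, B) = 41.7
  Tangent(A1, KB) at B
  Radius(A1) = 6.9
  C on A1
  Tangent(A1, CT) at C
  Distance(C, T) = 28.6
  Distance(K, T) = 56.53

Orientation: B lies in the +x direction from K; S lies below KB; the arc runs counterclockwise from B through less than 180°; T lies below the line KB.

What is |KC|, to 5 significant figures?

36.204

K is at the origin; KB is horizontal with |KB| = 41.7 and B on the +x side, so B = (41.700, 0.0000). The tangent condition forces SB to be normal to KB, so S = B + (0, -6.9) = (41.700, -6.9000). Since SC ⟂ CT (tangency), |ST| = √(6.9² + 28.6²) = 29.421 regardless of where C sits on A1. So T lies on both circle(K, 56.53) and circle(S, 29.421); the below-KB intersection is T = (43.357, -36.274). C is the foot of the tangent from T: C = (35.094, -8.8935).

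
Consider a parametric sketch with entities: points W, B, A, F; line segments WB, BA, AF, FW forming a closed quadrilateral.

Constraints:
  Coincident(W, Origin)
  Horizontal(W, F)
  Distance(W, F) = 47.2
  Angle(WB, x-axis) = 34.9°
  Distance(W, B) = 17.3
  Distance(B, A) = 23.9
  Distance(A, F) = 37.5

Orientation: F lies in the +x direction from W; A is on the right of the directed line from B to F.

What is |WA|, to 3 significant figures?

18.6

W is at the origin; W and F share the same y with |WF| = 47.2 and F in +x, so F = (47.2, 0). WB runs at 34.9° with |WB| = 17.3, so B = (14.2, 9.90). A is determined by |BA| = 23.9 and |AF| = 37.5 together: it lies at the intersection of circle(B, 23.9) and circle(F, 37.5). With |BF| = 34.5, the foot of the radical line on BF is 5.12 from B and the perpendicular offset is √(23.9² − 5.12²) = 23.3. Taking the right-of-BF solution: A = (12.4, -13.9).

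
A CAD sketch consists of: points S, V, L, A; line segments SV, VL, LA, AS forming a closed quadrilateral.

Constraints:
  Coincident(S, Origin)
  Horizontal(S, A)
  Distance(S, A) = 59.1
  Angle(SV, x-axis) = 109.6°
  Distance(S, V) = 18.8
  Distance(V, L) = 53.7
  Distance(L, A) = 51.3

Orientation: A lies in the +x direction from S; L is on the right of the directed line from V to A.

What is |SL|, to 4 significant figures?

35.11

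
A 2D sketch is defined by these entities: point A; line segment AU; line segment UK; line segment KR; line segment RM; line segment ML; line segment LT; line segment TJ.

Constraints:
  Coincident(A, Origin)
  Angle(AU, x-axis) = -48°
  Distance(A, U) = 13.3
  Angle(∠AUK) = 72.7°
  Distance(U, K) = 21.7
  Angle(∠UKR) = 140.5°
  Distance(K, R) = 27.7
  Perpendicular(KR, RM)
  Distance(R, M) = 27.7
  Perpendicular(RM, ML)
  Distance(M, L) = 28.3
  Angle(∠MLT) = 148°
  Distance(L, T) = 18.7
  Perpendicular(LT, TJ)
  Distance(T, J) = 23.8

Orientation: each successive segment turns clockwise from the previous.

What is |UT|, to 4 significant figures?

3.998

RM is perpendicular to ML, so ML runs at -14.80°; with |ML| = 28.3, L = (-3.159, 7.676). ∠MLT = 148.0° gives LT at -46.80° from the x-axis; with |LT| = 18.7, T = (9.642, -5.956). Then |UT| = |T − U| = 3.998.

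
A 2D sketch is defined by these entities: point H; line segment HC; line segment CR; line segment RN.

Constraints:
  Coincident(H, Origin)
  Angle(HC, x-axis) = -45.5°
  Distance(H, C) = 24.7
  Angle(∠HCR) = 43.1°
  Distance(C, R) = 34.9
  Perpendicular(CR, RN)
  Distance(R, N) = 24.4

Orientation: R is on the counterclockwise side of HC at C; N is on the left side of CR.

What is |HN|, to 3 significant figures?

18.5

∠HCR = 43.1°, so CR runs at -45.5° + (180° − 43.1°) = 91.4° from the x-axis; with |CR| = 34.9, R = C + 34.9·(cos 91.4°, sin 91.4°) = (16.5, 17.3). CR ⟂ RN; with |RN| = 24.4 on the left of CR, N = R + 24.4·(-1.00, -0.0244) = (-7.93, 16.7). Then |HN| = |N − H| = 18.5.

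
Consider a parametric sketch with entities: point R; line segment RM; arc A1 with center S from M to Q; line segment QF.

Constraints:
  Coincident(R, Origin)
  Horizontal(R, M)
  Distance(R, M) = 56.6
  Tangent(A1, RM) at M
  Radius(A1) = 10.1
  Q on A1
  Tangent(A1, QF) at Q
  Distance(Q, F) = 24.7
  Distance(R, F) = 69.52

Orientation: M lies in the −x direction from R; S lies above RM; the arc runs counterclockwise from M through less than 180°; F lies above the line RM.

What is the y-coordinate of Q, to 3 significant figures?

14.8

Checks: |SQ| = 10.10 ✓; ∠(SQ, QF) = 90.00° ✓; |QF| = 24.70 ✓; |RF| = 69.52 ✓.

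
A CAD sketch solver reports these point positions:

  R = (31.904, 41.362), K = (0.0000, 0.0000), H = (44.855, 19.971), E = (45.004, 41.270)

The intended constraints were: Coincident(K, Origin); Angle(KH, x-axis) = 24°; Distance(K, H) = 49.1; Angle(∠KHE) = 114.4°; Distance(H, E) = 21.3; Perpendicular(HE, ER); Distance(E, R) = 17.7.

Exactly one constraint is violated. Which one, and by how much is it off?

Distance(E, R) = 17.7 — off by 4.60.

K = (0.00, 0.00) ✓; KH at 24.00° ✓; |KH| = 49.10 ✓; ∠KHE = 114.4° ✓; |HE| = 21.30 ✓; ∠(HE, ER) = 90.00° ✓; |ER| = 13.10 ✗.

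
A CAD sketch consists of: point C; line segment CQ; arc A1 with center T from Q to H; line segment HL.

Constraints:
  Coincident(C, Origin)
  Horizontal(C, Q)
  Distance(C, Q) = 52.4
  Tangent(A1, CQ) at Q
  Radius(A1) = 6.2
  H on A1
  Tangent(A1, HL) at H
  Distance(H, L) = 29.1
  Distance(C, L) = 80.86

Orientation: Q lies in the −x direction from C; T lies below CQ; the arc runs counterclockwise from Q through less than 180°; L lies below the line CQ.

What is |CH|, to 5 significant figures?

56.633

Checks: C.y = 0.00, Q.y = 0.00 ✓; |TH| = 6.200 ✓; ∠(TH, HL) = 90.00° ✓; |HL| = 29.10 ✓; |CL| = 80.86 ✓.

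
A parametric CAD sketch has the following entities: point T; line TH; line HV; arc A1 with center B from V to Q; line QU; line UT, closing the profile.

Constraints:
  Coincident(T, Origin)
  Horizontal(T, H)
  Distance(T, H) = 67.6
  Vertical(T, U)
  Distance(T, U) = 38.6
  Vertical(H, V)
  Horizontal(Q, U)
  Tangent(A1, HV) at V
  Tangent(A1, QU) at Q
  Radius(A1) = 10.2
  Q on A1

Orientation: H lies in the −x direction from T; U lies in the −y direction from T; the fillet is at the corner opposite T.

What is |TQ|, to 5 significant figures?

69.172

The virtual corner opposite T is at (-67.600, -38.600). Tangency of A1 to HV means the radius BV is perpendicular to HV and since A1 is tangent to QU there, BQ ⟂ QU, with radius 10.2, so the center B sits 10.2 in from both sides at B = (-57.400, -28.400). That places the tangent points at V = (-67.600, -28.400) on HV and Q = (-57.400, -38.600) on QU. Then |TQ| = |Q − T| = 69.172.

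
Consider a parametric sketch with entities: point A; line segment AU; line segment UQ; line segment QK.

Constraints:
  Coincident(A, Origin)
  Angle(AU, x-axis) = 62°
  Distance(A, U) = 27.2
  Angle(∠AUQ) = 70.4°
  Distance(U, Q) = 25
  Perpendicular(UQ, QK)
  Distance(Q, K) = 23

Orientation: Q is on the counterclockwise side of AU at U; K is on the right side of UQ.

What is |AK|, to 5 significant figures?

51.150

∠AUQ = 70.4°, so UQ runs at 62.0° + (180° − 70.4°) = 171.60° from the x-axis; with |UQ| = 25.0, Q = U + 25.0·(cos 171.60°, sin 171.60°) = (-11.962, 27.668). UQ ⟂ QK; with |QK| = 23.0 on the right of UQ, K = Q + 23.0·(0.14608, 0.98927) = (-8.6023, 50.422). Then |AK| = |K − A| = 51.150.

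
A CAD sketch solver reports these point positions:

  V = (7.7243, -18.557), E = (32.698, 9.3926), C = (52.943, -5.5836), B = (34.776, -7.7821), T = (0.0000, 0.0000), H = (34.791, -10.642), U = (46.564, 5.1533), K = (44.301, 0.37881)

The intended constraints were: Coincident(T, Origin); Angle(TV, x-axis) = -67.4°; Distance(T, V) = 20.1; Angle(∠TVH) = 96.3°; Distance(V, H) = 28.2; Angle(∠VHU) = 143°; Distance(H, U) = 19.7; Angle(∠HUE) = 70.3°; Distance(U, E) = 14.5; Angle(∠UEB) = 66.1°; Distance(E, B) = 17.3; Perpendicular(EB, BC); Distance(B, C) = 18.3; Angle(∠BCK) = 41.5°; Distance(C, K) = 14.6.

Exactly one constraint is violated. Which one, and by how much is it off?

Distance(C, K) = 14.6 — off by 4.10.

T = (0.00, 0.00) ✓; TV at -67.40° ✓; |TV| = 20.10 ✓; ∠TVH = 96.30° ✓; |VH| = 28.20 ✓; ∠VHU = 143.0° ✓; |HU| = 19.70 ✓; ∠HUE = 70.30° ✓; |UE| = 14.50 ✓; ∠UEB = 66.10° ✓; |EB| = 17.30 ✓; ∠(EB, BC) = 90.00° ✓; |BC| = 18.30 ✓; ∠BCK = 41.50° ✓; |CK| = 10.50 ✗.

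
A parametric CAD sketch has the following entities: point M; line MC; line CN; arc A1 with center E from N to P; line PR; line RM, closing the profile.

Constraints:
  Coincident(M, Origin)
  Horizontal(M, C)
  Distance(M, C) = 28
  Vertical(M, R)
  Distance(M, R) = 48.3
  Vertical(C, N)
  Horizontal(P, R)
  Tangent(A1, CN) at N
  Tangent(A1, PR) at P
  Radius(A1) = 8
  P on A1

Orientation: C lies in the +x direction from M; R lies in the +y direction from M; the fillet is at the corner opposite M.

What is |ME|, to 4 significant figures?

44.99

M is at the origin; M and C share the same y with |MC| = 28.0 and C on the +x side, so C = (28.00, 0.000). MR is vertical with |MR| = 48.3 and R on the +y side, so R = (0.000, 48.30). The virtual corner opposite M is at (28.00, 48.30). Tangency of A1 to CN means the radius EN is perpendicular to CN and tangency of A1 to PR means the radius EP is perpendicular to PR, with radius 8.0, so the center E sits 8.0 in from both sides at E = (20.00, 40.30). Then |ME| = |E − M| = 44.99.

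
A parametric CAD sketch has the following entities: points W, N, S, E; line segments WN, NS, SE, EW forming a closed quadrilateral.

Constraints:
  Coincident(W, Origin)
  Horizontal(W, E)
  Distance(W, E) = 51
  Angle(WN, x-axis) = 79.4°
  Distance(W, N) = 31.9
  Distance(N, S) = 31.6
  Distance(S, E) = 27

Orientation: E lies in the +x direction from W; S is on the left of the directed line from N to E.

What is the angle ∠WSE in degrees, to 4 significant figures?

91.20°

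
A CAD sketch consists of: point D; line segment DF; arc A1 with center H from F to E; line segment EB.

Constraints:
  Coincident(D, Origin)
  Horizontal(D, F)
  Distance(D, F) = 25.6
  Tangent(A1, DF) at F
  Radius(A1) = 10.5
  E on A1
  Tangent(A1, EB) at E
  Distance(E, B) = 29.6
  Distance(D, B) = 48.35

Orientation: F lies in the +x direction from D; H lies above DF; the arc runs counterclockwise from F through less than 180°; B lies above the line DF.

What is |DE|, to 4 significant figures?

38.17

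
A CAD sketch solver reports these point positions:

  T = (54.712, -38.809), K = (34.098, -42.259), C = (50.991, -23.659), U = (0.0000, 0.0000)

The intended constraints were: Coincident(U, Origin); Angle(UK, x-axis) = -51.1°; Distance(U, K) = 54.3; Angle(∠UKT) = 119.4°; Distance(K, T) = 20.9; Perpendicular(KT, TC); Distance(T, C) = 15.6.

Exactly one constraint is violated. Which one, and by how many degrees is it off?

Perpendicular(KT, TC) — off by 4.30°.

U = (0.00, 0.00) ✓; UK at -51.10° ✓; |UK| = 54.30 ✓; ∠UKT = 119.4° ✓; |KT| = 20.90 ✓; ∠(KT, TC) = 94.30° ✗; |TC| = 15.60 ✓.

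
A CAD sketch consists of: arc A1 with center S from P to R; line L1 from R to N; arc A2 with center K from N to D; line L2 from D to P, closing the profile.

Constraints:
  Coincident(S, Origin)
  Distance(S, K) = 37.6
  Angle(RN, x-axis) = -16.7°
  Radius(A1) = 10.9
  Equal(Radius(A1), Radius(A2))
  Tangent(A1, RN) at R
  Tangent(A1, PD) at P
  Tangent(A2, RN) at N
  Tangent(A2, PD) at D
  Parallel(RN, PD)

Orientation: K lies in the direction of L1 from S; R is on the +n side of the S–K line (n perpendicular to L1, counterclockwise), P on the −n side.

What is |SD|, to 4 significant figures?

39.15

Tangency of A1 to both parallel lines with radius 10.9 puts R and P at S ± 10.9·n: R = (3.132, 10.44), P = (-3.132, -10.44). Equal radii place N and D the same way about K: N = K + 10.9·n = (39.15, -0.3645), D = K − 10.9·n = (32.88, -21.25). Then |SD| = |D − S| = 39.15.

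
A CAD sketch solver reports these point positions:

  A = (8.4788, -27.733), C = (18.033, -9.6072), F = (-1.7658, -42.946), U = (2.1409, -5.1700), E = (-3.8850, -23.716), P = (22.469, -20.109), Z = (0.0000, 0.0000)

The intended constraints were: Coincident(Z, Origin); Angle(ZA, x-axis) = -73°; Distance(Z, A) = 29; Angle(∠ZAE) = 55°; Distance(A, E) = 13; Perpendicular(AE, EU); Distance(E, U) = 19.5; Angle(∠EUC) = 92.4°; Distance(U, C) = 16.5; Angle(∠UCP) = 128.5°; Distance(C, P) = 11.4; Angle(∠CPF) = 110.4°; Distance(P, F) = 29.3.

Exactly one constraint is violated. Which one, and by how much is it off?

Distance(P, F) = 29.3 — off by 4.00.

Z = (0.00, 0.00) ✓; ZA at -73.00° ✓; |ZA| = 29.00 ✓; ∠ZAE = 55.00° ✓; |AE| = 13.00 ✓; ∠(AE, EU) = 90.00° ✓; |EU| = 19.50 ✓; ∠EUC = 92.40° ✓; |UC| = 16.50 ✓; ∠UCP = 128.5° ✓; |CP| = 11.40 ✓; ∠CPF = 110.4° ✓; |PF| = 33.30 ✗.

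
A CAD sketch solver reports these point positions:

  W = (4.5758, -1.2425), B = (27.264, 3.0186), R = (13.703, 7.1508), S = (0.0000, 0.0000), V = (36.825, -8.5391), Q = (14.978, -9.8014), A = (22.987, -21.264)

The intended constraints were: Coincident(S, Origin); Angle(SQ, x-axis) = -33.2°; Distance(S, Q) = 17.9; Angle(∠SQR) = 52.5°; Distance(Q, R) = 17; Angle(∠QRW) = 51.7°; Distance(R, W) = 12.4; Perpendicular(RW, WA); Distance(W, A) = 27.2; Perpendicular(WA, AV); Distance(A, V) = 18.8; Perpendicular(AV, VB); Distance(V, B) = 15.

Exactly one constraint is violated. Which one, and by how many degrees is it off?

Perpendicular(AV, VB) — off by 3.00°.

S = (0.00, 0.00) ✓; SQ at -33.20° ✓; |SQ| = 17.90 ✓; ∠SQR = 52.50° ✓; |QR| = 17.00 ✓; ∠QRW = 51.70° ✓; |RW| = 12.40 ✓; ∠(RW, WA) = 90.00° ✓; |WA| = 27.20 ✓; ∠(WA, AV) = 90.00° ✓; |AV| = 18.80 ✓; ∠(AV, VB) = 87.00° ✗; |VB| = 15.00 ✓.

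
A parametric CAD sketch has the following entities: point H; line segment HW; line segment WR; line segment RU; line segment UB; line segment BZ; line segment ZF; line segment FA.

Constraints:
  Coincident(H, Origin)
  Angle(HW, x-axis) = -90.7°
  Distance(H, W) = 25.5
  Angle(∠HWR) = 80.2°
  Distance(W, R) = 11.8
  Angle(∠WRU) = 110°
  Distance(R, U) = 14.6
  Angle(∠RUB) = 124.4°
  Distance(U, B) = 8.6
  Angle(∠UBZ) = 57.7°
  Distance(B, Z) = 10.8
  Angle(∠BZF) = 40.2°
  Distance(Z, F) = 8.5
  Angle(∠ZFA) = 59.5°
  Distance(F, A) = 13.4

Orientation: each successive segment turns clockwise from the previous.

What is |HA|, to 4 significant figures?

3.443

H is at the origin; HW runs at -90.7° with length 25.5, so W = (-0.3115, -25.50). ∠HWR = 80.2° gives WR at 169.5° from the x-axis; with |WR| = 11.8, R = (-11.91, -23.35). ∠WRU = 110.0° gives RU at 99.50° from the x-axis; with |RU| = 14.6, U = (-14.32, -8.948). ∠RUB = 124.4° gives UB at 43.90° from the x-axis; with |UB| = 8.6, B = (-8.127, -2.985). ∠UBZ = 57.7° gives BZ at -78.40° from the x-axis; with |BZ| = 10.8, Z = (-5.955, -13.56). ∠BZF = 40.2° gives ZF at 141.8° from the x-axis; with |ZF| = 8.5, F = (-12.64, -8.308). ∠ZFA = 59.5° gives FA at 21.30° from the x-axis; with |FA| = 13.4, A = (-0.1504, -3.440). Then |HA| = |A − H| = 3.443.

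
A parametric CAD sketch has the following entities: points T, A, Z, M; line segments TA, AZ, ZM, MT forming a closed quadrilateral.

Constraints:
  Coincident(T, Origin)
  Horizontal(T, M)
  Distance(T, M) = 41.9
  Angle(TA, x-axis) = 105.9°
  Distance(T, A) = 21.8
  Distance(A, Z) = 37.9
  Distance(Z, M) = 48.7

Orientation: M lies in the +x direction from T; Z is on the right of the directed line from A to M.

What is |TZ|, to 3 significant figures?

17.3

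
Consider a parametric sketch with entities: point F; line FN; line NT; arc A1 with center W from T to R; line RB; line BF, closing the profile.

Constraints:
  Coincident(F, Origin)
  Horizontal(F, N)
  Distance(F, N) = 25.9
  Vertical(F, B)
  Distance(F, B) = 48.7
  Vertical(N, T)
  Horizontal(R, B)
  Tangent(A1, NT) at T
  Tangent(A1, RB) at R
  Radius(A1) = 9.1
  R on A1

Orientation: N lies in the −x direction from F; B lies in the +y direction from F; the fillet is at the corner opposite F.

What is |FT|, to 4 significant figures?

47.32

F is at the origin; F and N share the same y with |FN| = 25.9 and N on the −x side, so N = (-25.90, 0.000). FB is vertical with |FB| = 48.7 and B on the +y side, so B = (0.000, 48.70). The virtual corner opposite F is at (-25.90, 48.70). A1 meets NT tangentially, so WT is at right angles to NT and tangency of A1 to RB means the radius WR is perpendicular to RB, with radius 9.1, so the center W sits 9.1 in from both sides at W = (-16.80, 39.60). That places the tangent points at T = (-25.90, 39.60) on NT and R = (-16.80, 48.70) on RB. Then |FT| = |T − F| = 47.32.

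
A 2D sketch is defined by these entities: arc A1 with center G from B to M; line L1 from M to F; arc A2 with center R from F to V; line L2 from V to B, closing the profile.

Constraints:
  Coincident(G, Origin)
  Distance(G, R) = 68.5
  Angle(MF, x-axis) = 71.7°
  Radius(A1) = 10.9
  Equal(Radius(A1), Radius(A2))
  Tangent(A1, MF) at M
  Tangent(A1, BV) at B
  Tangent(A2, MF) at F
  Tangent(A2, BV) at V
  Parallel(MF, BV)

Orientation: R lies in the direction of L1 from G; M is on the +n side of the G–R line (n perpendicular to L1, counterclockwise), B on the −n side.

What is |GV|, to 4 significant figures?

69.36

Tangency of A1 to both parallel lines with radius 10.9 puts M and B at G ± 10.9·n: M = (-10.35, 3.423), B = (10.35, -3.423). Equal radii place F and V the same way about R: F = R + 10.9·n = (11.16, 68.46), V = R − 10.9·n = (31.86, 61.61). Then |GV| = |V − G| = 69.36.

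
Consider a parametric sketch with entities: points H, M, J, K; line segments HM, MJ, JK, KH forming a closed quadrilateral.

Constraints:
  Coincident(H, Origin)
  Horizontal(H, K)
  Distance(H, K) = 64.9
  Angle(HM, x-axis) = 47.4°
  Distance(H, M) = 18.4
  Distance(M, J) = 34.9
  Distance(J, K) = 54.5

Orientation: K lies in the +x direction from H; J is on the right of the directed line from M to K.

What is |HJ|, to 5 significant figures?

25.880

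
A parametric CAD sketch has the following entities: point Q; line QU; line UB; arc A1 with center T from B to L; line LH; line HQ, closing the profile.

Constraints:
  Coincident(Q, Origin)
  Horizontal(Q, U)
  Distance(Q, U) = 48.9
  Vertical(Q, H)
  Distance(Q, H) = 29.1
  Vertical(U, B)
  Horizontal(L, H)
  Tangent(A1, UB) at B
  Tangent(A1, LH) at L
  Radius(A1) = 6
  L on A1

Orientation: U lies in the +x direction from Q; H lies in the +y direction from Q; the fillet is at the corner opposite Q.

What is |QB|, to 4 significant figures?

54.08

The virtual corner opposite Q is at (48.90, 29.10). The tangent condition forces TB to be normal to UB and A1 meets LH tangentially, so TL is at right angles to LH, with radius 6.0, so the center T sits 6.0 in from both sides at T = (42.90, 23.10). That places the tangent points at B = (48.90, 23.10) on UB and L = (42.90, 29.10) on LH. Then |QB| = |B − Q| = 54.08.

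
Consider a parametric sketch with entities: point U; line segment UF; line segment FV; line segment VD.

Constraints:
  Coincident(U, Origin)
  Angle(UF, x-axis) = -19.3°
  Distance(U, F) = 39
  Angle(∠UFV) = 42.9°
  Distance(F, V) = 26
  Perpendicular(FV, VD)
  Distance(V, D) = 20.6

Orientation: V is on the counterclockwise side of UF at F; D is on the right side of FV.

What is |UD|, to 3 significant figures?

47.2

U is at the origin; UF runs at -19.3° with length 39.0, so F = 39.0·(cos -19.3°, sin -19.3°) = (36.8, -12.9). ∠UFV = 42.9°, so FV runs at -19.3° + (180° − 42.9°) = 118° from the x-axis; with |FV| = 26.0, V = F + 26.0·(cos 118°, sin 118°) = (24.7, 10.1). FV is perpendicular to VD; with |VD| = 20.6 on the right of FV, D = V + 20.6·(0.885, 0.466) = (42.9, 19.7). Then |UD| = |D − U| = 47.2.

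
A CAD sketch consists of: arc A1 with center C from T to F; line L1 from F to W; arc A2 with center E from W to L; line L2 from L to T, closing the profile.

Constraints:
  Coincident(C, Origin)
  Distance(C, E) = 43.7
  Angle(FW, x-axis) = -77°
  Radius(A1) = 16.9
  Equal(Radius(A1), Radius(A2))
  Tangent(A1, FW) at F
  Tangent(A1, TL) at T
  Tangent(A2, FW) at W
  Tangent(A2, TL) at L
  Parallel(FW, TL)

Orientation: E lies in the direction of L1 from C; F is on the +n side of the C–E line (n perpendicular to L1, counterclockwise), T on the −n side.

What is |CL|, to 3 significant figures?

46.9

The slot axis is L1's direction at -77.0°, so u = (cos -77.0°, sin -77.0°) = (0.225, -0.974) and n = (−sin -77.0°, cos -77.0°) = (0.974, 0.225). C is at the origin and E lies 43.7 along u from C, so E = 43.7·u = (9.83, -42.6). Tangency of A1 to both parallel lines with radius 16.9 puts F and T at C ± 16.9·n: F = (16.5, 3.80), T = (-16.5, -3.80). Equal radii place W and L the same way about E: W = E + 16.9·n = (26.3, -38.8), L = E − 16.9·n = (-6.64, -46.4). Then |CL| = |L − C| = 46.9.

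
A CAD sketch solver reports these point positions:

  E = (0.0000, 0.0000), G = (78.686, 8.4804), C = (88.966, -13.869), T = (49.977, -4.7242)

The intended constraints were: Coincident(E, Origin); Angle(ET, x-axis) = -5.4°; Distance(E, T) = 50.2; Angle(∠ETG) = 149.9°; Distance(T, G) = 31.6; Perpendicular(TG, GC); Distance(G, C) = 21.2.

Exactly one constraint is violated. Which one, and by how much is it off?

Distance(G, C) = 21.2 — off by 3.40.

E = (0.00, 0.00) ✓; ET at -5.400° ✓; |ET| = 50.20 ✓; ∠ETG = 149.9° ✓; |TG| = 31.60 ✓; ∠(TG, GC) = 90.00° ✓; |GC| = 24.60 ✗.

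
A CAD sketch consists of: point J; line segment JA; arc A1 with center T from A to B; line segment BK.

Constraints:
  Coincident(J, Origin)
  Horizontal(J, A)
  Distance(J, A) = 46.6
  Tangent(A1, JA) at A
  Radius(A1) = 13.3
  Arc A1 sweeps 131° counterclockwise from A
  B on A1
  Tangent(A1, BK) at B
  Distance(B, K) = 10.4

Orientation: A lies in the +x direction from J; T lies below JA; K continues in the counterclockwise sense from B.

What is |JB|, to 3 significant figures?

42.7

Tangency of A1 to JA means the radius TA is perpendicular to JA, so T = A + (0, -13.3) = (46.6, -13.3). On A1, A sits at bearing 90° from T; a 131° counterclockwise sweep puts B at bearing 221°, so B = T + 13.3·(cos 221°, sin 221°) = (36.6, -22.0). Then |JB| = |B − J| = 42.7.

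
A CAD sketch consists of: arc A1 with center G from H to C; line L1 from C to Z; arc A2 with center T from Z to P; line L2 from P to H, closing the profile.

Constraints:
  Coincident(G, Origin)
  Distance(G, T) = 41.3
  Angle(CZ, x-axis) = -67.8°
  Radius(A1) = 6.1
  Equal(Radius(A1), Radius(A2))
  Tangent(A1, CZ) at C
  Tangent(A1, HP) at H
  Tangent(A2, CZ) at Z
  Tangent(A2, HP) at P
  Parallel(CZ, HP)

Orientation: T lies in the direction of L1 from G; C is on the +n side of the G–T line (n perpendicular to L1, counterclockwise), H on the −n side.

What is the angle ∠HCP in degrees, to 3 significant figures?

73.5°

Tangency of A1 to both parallel lines with radius 6.1 puts C and H at G ± 6.1·n: C = (5.65, 2.30), H = (-5.65, -2.30). Equal radii place Z and P the same way about T: Z = T + 6.1·n = (21.3, -35.9), P = T − 6.1·n = (9.96, -40.5). Then cos ∠HCP = CH·CP / (|CH||CP|), giving 73.5°.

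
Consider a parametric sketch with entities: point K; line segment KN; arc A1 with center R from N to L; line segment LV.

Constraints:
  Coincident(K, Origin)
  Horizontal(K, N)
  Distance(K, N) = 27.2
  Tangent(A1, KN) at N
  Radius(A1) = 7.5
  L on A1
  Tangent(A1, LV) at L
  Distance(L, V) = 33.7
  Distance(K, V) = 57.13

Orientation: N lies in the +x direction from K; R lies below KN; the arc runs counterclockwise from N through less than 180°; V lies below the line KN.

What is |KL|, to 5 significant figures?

24.502

Checks: |RL| = 7.500 ✓; ∠(RL, LV) = 90.00° ✓; |LV| = 33.70 ✓; |KV| = 57.13 ✓.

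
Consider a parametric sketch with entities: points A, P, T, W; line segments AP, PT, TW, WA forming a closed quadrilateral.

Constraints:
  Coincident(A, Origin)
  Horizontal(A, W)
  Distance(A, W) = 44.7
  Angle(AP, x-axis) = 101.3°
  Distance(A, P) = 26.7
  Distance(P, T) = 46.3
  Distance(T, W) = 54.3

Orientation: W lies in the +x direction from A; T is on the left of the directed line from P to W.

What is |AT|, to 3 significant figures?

62.1

Checks: |PT| = 46.30 ✓; |TW| = 54.30 ✓.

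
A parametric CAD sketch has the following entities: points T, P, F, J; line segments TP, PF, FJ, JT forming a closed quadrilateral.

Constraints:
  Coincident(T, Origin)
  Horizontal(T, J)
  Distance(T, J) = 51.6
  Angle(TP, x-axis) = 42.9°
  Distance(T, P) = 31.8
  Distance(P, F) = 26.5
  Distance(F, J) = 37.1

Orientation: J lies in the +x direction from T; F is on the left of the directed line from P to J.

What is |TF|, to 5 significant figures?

58.134

Checks: |PF| = 26.50 ✓; |FJ| = 37.10 ✓.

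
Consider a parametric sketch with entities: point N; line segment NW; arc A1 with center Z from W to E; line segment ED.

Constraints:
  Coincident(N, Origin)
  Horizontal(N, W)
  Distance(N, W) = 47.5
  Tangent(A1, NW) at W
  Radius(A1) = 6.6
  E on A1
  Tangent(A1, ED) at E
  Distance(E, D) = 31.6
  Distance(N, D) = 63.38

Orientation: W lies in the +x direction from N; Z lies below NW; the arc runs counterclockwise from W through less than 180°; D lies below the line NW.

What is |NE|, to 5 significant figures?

42.034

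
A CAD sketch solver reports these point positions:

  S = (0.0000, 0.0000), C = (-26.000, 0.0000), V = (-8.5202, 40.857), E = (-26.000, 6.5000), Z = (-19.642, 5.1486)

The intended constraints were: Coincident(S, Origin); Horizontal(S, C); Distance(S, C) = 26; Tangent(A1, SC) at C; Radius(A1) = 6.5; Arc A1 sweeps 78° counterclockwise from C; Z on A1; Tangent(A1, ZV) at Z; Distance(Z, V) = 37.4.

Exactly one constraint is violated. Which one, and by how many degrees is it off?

Tangent(A1, ZV) at Z — off by 5.30°.

S = (0.00, 0.00) ✓; S.y = 0.00, C.y = 0.00 ✓; |SC| = 26.00 ✓; ∠(EC, CS) = 90.00° ✓; |EC| = 6.500 ✓; bearing(E→Z) − bearing(E→C) = 78.00° ✓; |EZ| = 6.500 ✓; ∠(EZ, ZV) = 95.30° ✗; |ZV| = 37.40 ✓.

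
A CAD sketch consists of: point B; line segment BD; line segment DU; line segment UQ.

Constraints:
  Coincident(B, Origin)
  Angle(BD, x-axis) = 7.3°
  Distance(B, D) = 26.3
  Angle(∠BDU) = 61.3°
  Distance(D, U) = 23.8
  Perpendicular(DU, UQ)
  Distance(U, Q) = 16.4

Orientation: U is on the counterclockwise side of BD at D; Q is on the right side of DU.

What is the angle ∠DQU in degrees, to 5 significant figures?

55.430°

B is at the origin; BD runs at 7.3° with length 26.3, so D = 26.3·(cos 7.3°, sin 7.3°) = (26.087, 3.3418). ∠BDU = 61.3°, so DU runs at 7.3° + (180° − 61.3°) = 126.00° from the x-axis; with |DU| = 23.8, U = D + 23.8·(cos 126.00°, sin 126.00°) = (12.098, 22.596). DU ⟂ UQ; with |UQ| = 16.4 on the right of DU, Q = U + 16.4·(0.80902, 0.58779) = (25.365, 32.236). Then cos ∠DQU = QD·QU / (|QD||QU|), giving 55.430°.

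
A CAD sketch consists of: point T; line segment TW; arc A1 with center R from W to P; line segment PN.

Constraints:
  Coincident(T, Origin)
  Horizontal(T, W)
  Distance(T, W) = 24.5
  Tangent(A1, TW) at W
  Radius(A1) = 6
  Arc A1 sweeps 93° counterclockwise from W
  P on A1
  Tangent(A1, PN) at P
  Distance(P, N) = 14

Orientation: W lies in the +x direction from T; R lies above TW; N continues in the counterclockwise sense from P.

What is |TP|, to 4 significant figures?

31.14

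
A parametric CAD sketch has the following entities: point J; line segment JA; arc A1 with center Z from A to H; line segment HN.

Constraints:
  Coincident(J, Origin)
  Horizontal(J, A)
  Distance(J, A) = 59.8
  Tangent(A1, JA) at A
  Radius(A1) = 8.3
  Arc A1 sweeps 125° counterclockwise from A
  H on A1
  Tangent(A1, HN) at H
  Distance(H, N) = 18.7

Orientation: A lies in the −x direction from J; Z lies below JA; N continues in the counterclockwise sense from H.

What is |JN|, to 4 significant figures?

62.67

J is at the origin; J and A share the same y with |JA| = 59.8 and A on the −x side, so A = (-59.80, 0.000). The tangent condition forces ZA to be normal to JA, so Z = A + (0, -8.3) = (-59.80, -8.300). On A1, A sits at bearing 90° from Z; a 125° counterclockwise sweep puts H at bearing 215°, so H = Z + 8.3·(cos 215°, sin 215°) = (-66.60, -13.06). A1 meets HN tangentially, so ZH is at right angles to HN, so HN runs along (−sin 215°, cos 215°); with |HN| = 18.7, N = (-55.87, -28.38). Then |JN| = |N − J| = 62.67.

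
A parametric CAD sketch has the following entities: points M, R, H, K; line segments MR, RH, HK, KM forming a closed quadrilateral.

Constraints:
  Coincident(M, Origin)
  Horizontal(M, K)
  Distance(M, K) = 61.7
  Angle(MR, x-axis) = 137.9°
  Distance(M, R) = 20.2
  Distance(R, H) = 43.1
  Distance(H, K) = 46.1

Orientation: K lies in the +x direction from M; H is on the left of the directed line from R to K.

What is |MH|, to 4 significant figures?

38.18

Checks: M.y = 0.00, K.y = 0.00 ✓; |RH| = 43.10 ✓; |HK| = 46.10 ✓.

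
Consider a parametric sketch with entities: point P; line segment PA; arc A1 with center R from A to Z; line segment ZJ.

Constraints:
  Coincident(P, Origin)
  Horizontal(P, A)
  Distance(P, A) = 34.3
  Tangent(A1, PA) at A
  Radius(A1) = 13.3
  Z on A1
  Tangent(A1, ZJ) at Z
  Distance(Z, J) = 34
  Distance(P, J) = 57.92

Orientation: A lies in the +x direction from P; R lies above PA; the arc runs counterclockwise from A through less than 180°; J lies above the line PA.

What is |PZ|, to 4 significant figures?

50.02

P is at the origin; PA is horizontal with |PA| = 34.3 and A on the +x side, so A = (34.30, 0.000). Tangency of A1 to PA means the radius RA is perpendicular to PA, so R = A + (0, 13.3) = (34.30, 13.30). Since RZ ⟂ ZJ (tangency), |RJ| = √(13.3² + 34.0²) = 36.51 regardless of where Z sits on A1. So J lies on both circle(P, 57.92) and circle(R, 36.51); the above-PA intersection is J = (29.99, 49.55). Z is the foot of the tangent from J: Z = (46.03, 19.57).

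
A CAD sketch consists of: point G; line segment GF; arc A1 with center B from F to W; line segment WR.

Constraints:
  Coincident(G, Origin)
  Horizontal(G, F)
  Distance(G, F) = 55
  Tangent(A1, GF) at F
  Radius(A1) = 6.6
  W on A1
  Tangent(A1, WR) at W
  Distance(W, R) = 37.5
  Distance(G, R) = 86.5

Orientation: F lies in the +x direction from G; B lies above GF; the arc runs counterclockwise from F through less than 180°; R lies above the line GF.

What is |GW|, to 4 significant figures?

60.94

Checks: |BF| = 6.600 ✓; |BW| = 6.600 ✓; ∠(BW, WR) = 90.00° ✓; |WR| = 37.50 ✓; |GR| = 86.50 ✓.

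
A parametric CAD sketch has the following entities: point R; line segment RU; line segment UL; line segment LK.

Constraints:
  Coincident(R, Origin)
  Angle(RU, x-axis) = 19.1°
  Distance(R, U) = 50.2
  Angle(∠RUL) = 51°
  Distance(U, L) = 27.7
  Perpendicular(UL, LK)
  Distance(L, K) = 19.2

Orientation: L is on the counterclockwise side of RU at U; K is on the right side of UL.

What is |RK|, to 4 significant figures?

58.34

R is at the origin; RU runs at 19.1° with length 50.2, so U = 50.2·(cos 19.1°, sin 19.1°) = (47.44, 16.43). ∠RUL = 51.0°, so UL runs at 19.1° + (180° − 51.0°) = 148.1° from the x-axis; with |UL| = 27.7, L = U + 27.7·(cos 148.1°, sin 148.1°) = (23.92, 31.06). The perpendicularity gives LK at right angles to UL; with |LK| = 19.2 on the right of UL, K = L + 19.2·(0.5284, 0.8490) = (34.07, 47.36). Then |RK| = |K − R| = 58.34.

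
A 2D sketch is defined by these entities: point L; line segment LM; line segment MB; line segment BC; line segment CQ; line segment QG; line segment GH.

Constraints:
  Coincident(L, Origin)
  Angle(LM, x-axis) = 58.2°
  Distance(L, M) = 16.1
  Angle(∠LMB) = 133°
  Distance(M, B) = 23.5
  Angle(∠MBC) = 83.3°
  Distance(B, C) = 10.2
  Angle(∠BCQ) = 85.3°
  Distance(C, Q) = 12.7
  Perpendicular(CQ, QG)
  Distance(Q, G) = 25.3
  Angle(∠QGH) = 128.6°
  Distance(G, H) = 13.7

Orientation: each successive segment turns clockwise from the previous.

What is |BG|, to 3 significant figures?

19.2

∠BCQ = 85.3° gives CQ at 180° from the x-axis; with |CQ| = 12.7, Q = (19.6, 8.12). CQ ⟂ QG, so QG runs at 89.8°; with |QG| = 25.3, G = (19.7, 33.4). Then |BG| = |G − B| = 19.2.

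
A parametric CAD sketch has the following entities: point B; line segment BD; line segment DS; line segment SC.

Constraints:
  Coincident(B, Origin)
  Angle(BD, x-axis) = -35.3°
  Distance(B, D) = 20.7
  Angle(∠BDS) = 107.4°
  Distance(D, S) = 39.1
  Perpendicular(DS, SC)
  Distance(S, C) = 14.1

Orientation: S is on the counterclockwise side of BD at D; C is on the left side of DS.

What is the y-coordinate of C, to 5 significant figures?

22.949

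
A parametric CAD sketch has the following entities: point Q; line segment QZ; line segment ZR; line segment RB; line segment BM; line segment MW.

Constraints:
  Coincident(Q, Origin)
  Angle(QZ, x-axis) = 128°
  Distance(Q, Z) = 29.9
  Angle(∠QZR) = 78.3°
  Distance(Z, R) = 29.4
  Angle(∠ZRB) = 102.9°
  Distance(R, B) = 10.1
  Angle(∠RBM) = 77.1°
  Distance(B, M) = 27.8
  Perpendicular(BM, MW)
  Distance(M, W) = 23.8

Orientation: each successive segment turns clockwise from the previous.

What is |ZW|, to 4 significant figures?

14.48

Q is at the origin; QZ runs at 128.0° with length 29.9, so Z = (-18.41, 23.56). ∠QZR = 78.3° gives ZR at 26.30° from the x-axis; with |ZR| = 29.4, R = (7.948, 36.59). ∠ZRB = 102.9° gives RB at -50.80° from the x-axis; with |RB| = 10.1, B = (14.33, 28.76). ∠RBM = 77.1° gives BM at -153.7° from the x-axis; with |BM| = 27.8, M = (-10.59, 16.44). BM ⟂ MW, so MW runs at 116.3°; with |MW| = 23.8, W = (-21.14, 37.78). Then |ZW| = |W − Z| = 14.48.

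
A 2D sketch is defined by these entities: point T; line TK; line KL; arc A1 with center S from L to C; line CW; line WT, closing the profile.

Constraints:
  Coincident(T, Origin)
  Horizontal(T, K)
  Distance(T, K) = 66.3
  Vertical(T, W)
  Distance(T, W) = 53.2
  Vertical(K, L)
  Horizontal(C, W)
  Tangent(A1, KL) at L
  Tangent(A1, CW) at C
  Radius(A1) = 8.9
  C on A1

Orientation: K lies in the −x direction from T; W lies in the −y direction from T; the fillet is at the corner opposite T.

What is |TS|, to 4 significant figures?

72.51

T is at the origin; TK is horizontal with |TK| = 66.3 and K on the −x side, so K = (-66.30, 0.000). T and W share the same x with |TW| = 53.2 and W on the −y side, so W = (0.000, -53.20). The virtual corner opposite T is at (-66.30, -53.20). The tangent condition forces SL to be normal to KL and the tangent condition forces SC to be normal to CW, with radius 8.9, so the center S sits 8.9 in from both sides at S = (-57.40, -44.30). Then |TS| = |S − T| = 72.51.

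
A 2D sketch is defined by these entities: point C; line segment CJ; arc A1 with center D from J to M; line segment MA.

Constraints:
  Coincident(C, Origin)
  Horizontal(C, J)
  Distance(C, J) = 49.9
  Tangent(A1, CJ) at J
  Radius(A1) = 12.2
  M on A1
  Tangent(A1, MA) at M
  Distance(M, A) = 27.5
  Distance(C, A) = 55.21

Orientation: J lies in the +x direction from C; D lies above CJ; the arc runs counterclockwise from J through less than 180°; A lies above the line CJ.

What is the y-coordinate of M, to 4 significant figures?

21.11

Checks: ∠(DJ, JC) = 90.00° ✓; |DJ| = 12.20 ✓; |DM| = 12.20 ✓; ∠(DM, MA) = 90.00° ✓; |MA| = 27.50 ✓; |CA| = 55.21 ✓.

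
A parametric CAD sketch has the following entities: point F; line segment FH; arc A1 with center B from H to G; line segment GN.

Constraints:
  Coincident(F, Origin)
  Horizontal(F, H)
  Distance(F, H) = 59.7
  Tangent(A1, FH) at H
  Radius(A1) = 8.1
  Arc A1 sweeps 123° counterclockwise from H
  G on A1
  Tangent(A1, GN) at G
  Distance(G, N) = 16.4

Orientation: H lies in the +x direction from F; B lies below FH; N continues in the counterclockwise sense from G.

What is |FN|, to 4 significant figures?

67.19

On A1, H sits at bearing 90° from B; a 123° counterclockwise sweep puts G at bearing 213°, so G = B + 8.1·(cos 213°, sin 213°) = (52.91, -12.51). The tangent condition forces BG to be normal to GN, so GN runs along (−sin 213°, cos 213°); with |GN| = 16.4, N = (61.84, -26.27). Then |FN| = |N − F| = 67.19.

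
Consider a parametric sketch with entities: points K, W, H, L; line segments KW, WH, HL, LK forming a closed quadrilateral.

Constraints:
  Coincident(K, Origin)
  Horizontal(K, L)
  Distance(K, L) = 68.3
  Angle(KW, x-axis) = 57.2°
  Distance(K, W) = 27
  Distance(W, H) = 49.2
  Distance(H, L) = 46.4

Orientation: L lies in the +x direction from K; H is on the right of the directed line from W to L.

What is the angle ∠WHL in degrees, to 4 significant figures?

75.05°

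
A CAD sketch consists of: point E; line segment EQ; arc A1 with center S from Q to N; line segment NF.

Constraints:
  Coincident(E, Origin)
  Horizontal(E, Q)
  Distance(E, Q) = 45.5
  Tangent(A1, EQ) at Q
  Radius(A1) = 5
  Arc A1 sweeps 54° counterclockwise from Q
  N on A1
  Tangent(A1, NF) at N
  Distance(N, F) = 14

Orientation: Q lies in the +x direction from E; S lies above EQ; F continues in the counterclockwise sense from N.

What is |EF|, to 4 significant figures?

59.30

E is at the origin; E and Q share the same y with |EQ| = 45.5 and Q on the +x side, so Q = (45.50, 0.000). The tangent condition forces SQ to be normal to EQ, so S = Q + (0, 5) = (45.50, 5.000). On A1, Q sits at bearing -90° from S; a 54° counterclockwise sweep puts N at bearing -36°, so N = S + 5.0·(cos -36°, sin -36°) = (49.55, 2.061). The tangent condition forces SN to be normal to NF, so NF runs along (−sin -36°, cos -36°); with |NF| = 14.0, F = (57.77, 13.39). Then |EF| = |F − E| = 59.30.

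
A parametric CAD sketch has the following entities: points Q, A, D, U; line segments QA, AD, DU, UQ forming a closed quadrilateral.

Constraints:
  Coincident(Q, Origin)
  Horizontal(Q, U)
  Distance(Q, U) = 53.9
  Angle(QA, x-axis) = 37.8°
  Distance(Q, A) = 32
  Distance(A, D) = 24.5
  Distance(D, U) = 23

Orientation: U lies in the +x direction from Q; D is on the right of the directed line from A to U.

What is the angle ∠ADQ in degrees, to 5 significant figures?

68.299°

Q is at the origin; QU is horizontal with |QU| = 53.9 and U in +x, so U = (53.9, 0). QA runs at 37.8° with |QA| = 32.0, so A = (25.285, 19.613). D is determined by |AD| = 24.5 and |DU| = 23.0 together: it lies at the intersection of circle(A, 24.5) and circle(U, 23.0). With |AU| = 34.691, the foot of the radical line on AU is 18.373 from A and the perpendicular offset is √(24.5² − 18.373²) = 16.208. Taking the right-of-AU solution: D = (31.276, -4.1431).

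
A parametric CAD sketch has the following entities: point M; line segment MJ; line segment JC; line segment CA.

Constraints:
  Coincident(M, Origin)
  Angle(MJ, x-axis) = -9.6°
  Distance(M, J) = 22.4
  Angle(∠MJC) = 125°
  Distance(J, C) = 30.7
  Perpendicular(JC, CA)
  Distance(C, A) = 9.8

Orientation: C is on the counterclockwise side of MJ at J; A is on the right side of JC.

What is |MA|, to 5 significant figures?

51.854

M is at the origin; MJ runs at -9.6° with length 22.4, so J = 22.4·(cos -9.6°, sin -9.6°) = (22.086, -3.7356). ∠MJC = 125.0°, so JC runs at -9.6° + (180° − 125.0°) = 45.400° from the x-axis; with |JC| = 30.7, C = J + 30.7·(cos 45.400°, sin 45.400°) = (43.642, 18.124). JC is perpendicular to CA; with |CA| = 9.8 on the right of JC, A = C + 9.8·(0.71203, -0.70215) = (50.620, 11.242). Then |MA| = |A − M| = 51.854.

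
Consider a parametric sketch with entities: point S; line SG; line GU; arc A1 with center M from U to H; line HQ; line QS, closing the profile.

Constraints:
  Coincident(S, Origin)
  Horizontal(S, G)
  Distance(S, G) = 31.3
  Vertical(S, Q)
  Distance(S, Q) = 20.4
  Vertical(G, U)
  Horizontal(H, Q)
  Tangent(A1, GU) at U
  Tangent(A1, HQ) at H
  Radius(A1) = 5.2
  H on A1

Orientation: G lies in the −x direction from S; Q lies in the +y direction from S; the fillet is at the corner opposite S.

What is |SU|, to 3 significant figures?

34.8

S is at the origin; SG is horizontal with |SG| = 31.3 and G on the −x side, so G = (-31.3, 0.00). S and Q share the same x with |SQ| = 20.4 and Q on the +y side, so Q = (0.00, 20.4). The virtual corner opposite S is at (-31.3, 20.4). The tangent condition forces MU to be normal to GU and A1 meets HQ tangentially, so MH is at right angles to HQ, with radius 5.2, so the center M sits 5.2 in from both sides at M = (-26.1, 15.2). That places the tangent points at U = (-31.3, 15.2) on GU and H = (-26.1, 20.4) on HQ. Then |SU| = |U − S| = 34.8.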